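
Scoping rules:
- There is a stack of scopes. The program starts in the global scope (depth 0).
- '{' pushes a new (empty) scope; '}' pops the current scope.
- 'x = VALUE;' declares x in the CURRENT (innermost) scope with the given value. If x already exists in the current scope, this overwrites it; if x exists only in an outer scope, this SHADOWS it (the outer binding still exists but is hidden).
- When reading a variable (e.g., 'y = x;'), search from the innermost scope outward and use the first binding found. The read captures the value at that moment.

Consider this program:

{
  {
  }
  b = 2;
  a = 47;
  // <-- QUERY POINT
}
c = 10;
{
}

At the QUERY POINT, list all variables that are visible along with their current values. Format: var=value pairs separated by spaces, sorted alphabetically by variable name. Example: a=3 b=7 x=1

Step 1: enter scope (depth=1)
Step 2: enter scope (depth=2)
Step 3: exit scope (depth=1)
Step 4: declare b=2 at depth 1
Step 5: declare a=47 at depth 1
Visible at query point: a=47 b=2

Answer: a=47 b=2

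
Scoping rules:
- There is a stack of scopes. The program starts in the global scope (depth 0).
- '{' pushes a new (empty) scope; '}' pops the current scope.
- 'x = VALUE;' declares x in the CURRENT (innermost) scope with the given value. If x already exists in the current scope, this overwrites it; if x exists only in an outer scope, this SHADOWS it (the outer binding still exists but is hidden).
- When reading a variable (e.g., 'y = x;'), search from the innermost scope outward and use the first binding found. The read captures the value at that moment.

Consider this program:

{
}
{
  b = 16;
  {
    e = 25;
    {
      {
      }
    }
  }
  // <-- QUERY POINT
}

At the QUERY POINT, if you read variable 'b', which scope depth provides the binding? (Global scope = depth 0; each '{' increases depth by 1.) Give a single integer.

Answer: 1

Derivation:
Step 1: enter scope (depth=1)
Step 2: exit scope (depth=0)
Step 3: enter scope (depth=1)
Step 4: declare b=16 at depth 1
Step 5: enter scope (depth=2)
Step 6: declare e=25 at depth 2
Step 7: enter scope (depth=3)
Step 8: enter scope (depth=4)
Step 9: exit scope (depth=3)
Step 10: exit scope (depth=2)
Step 11: exit scope (depth=1)
Visible at query point: b=16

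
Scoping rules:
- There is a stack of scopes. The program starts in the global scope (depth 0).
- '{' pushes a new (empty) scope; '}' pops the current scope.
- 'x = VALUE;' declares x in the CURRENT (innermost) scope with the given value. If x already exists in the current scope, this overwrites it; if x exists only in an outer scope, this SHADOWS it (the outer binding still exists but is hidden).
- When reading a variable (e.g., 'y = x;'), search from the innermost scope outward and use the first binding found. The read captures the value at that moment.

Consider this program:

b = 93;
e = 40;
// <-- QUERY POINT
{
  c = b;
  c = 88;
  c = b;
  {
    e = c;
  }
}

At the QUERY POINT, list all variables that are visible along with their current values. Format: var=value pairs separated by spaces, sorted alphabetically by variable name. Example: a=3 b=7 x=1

Step 1: declare b=93 at depth 0
Step 2: declare e=40 at depth 0
Visible at query point: b=93 e=40

Answer: b=93 e=40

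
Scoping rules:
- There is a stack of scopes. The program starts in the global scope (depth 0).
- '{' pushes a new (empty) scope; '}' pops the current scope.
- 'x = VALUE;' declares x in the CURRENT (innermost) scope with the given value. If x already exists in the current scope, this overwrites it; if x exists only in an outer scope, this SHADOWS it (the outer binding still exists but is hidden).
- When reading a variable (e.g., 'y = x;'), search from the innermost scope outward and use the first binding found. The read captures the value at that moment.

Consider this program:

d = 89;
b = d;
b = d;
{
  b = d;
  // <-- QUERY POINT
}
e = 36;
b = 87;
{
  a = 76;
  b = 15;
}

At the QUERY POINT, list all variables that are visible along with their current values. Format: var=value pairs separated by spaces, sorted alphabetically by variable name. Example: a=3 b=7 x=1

Answer: b=89 d=89

Derivation:
Step 1: declare d=89 at depth 0
Step 2: declare b=(read d)=89 at depth 0
Step 3: declare b=(read d)=89 at depth 0
Step 4: enter scope (depth=1)
Step 5: declare b=(read d)=89 at depth 1
Visible at query point: b=89 d=89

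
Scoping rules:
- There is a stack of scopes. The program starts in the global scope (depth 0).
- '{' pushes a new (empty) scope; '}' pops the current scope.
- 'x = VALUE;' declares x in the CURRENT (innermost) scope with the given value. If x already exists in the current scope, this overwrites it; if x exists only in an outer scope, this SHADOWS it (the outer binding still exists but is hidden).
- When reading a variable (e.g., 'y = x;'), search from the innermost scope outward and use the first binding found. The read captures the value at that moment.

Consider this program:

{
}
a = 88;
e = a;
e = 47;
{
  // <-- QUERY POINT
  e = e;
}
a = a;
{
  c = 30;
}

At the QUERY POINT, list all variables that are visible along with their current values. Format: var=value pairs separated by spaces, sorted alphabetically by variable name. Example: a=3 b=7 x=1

Answer: a=88 e=47

Derivation:
Step 1: enter scope (depth=1)
Step 2: exit scope (depth=0)
Step 3: declare a=88 at depth 0
Step 4: declare e=(read a)=88 at depth 0
Step 5: declare e=47 at depth 0
Step 6: enter scope (depth=1)
Visible at query point: a=88 e=47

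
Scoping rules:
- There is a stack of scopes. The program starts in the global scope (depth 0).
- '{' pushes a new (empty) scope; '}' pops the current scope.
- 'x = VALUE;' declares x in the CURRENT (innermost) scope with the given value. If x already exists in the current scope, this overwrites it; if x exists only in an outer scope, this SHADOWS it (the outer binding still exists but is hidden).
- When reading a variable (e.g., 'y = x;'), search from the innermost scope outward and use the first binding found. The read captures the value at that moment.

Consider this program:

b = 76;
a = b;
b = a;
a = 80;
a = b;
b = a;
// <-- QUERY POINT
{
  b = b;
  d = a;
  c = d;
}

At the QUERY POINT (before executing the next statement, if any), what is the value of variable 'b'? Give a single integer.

Answer: 76

Derivation:
Step 1: declare b=76 at depth 0
Step 2: declare a=(read b)=76 at depth 0
Step 3: declare b=(read a)=76 at depth 0
Step 4: declare a=80 at depth 0
Step 5: declare a=(read b)=76 at depth 0
Step 6: declare b=(read a)=76 at depth 0
Visible at query point: a=76 b=76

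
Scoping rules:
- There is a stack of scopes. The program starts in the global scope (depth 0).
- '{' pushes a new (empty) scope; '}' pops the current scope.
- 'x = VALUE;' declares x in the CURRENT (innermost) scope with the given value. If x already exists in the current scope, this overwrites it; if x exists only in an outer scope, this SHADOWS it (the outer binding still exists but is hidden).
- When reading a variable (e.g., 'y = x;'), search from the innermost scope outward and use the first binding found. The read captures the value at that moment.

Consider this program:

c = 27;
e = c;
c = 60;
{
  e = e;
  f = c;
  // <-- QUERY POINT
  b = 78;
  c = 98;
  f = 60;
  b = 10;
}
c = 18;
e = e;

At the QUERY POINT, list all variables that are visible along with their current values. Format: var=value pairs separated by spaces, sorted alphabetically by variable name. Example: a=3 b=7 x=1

Step 1: declare c=27 at depth 0
Step 2: declare e=(read c)=27 at depth 0
Step 3: declare c=60 at depth 0
Step 4: enter scope (depth=1)
Step 5: declare e=(read e)=27 at depth 1
Step 6: declare f=(read c)=60 at depth 1
Visible at query point: c=60 e=27 f=60

Answer: c=60 e=27 f=60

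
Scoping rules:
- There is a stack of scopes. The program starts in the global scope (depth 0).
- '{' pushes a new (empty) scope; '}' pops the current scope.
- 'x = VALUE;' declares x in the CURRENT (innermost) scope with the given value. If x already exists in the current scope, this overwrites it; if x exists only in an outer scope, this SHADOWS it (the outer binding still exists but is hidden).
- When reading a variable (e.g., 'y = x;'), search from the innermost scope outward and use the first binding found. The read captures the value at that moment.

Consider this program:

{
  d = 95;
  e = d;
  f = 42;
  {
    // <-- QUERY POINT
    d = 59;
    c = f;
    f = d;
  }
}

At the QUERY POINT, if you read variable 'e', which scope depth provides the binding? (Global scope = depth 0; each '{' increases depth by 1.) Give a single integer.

Answer: 1

Derivation:
Step 1: enter scope (depth=1)
Step 2: declare d=95 at depth 1
Step 3: declare e=(read d)=95 at depth 1
Step 4: declare f=42 at depth 1
Step 5: enter scope (depth=2)
Visible at query point: d=95 e=95 f=42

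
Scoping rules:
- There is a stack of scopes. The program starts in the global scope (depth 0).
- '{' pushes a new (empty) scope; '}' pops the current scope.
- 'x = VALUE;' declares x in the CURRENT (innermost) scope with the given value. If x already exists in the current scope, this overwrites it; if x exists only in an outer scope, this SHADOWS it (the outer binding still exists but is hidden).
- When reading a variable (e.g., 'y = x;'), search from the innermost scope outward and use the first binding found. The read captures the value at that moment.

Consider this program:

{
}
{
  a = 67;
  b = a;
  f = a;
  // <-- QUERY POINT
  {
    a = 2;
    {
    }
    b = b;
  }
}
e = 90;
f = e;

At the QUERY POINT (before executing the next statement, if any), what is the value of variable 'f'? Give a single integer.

Step 1: enter scope (depth=1)
Step 2: exit scope (depth=0)
Step 3: enter scope (depth=1)
Step 4: declare a=67 at depth 1
Step 5: declare b=(read a)=67 at depth 1
Step 6: declare f=(read a)=67 at depth 1
Visible at query point: a=67 b=67 f=67

Answer: 67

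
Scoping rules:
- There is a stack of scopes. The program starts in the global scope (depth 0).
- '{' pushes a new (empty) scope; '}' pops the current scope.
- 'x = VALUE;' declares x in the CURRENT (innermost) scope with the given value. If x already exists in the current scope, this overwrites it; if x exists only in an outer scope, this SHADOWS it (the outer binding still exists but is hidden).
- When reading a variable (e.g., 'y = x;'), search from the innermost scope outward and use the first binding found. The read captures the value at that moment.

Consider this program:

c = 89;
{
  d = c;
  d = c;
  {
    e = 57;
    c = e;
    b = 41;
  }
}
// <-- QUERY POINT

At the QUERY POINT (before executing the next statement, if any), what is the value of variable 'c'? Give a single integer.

Answer: 89

Derivation:
Step 1: declare c=89 at depth 0
Step 2: enter scope (depth=1)
Step 3: declare d=(read c)=89 at depth 1
Step 4: declare d=(read c)=89 at depth 1
Step 5: enter scope (depth=2)
Step 6: declare e=57 at depth 2
Step 7: declare c=(read e)=57 at depth 2
Step 8: declare b=41 at depth 2
Step 9: exit scope (depth=1)
Step 10: exit scope (depth=0)
Visible at query point: c=89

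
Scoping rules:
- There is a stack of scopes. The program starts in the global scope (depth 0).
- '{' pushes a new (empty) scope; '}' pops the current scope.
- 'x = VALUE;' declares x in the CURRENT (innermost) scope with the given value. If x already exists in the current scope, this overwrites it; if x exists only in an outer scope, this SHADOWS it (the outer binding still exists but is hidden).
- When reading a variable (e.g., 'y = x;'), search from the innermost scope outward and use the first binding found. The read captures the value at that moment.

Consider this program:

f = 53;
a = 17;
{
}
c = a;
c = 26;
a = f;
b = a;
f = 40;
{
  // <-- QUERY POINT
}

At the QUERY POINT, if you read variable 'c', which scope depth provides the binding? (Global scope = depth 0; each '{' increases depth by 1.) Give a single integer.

Step 1: declare f=53 at depth 0
Step 2: declare a=17 at depth 0
Step 3: enter scope (depth=1)
Step 4: exit scope (depth=0)
Step 5: declare c=(read a)=17 at depth 0
Step 6: declare c=26 at depth 0
Step 7: declare a=(read f)=53 at depth 0
Step 8: declare b=(read a)=53 at depth 0
Step 9: declare f=40 at depth 0
Step 10: enter scope (depth=1)
Visible at query point: a=53 b=53 c=26 f=40

Answer: 0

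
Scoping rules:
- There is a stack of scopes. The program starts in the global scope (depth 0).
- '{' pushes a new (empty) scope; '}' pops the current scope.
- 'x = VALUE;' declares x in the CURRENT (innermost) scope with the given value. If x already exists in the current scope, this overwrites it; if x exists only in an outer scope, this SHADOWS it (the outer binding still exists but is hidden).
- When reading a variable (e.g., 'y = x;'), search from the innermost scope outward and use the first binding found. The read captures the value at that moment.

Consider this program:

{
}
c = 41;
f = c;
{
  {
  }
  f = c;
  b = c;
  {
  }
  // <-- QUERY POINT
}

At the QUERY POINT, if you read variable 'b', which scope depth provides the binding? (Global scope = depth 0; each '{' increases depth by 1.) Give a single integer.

Answer: 1

Derivation:
Step 1: enter scope (depth=1)
Step 2: exit scope (depth=0)
Step 3: declare c=41 at depth 0
Step 4: declare f=(read c)=41 at depth 0
Step 5: enter scope (depth=1)
Step 6: enter scope (depth=2)
Step 7: exit scope (depth=1)
Step 8: declare f=(read c)=41 at depth 1
Step 9: declare b=(read c)=41 at depth 1
Step 10: enter scope (depth=2)
Step 11: exit scope (depth=1)
Visible at query point: b=41 c=41 f=41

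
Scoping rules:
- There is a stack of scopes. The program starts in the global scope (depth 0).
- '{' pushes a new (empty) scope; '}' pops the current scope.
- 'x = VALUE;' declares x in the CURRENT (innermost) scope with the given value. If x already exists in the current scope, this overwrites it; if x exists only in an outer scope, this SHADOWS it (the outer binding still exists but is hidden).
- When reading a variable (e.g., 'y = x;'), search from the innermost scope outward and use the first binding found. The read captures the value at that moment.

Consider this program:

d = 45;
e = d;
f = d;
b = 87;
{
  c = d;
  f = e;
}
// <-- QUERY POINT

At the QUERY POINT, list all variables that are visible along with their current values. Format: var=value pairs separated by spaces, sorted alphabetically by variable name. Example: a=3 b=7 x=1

Step 1: declare d=45 at depth 0
Step 2: declare e=(read d)=45 at depth 0
Step 3: declare f=(read d)=45 at depth 0
Step 4: declare b=87 at depth 0
Step 5: enter scope (depth=1)
Step 6: declare c=(read d)=45 at depth 1
Step 7: declare f=(read e)=45 at depth 1
Step 8: exit scope (depth=0)
Visible at query point: b=87 d=45 e=45 f=45

Answer: b=87 d=45 e=45 f=45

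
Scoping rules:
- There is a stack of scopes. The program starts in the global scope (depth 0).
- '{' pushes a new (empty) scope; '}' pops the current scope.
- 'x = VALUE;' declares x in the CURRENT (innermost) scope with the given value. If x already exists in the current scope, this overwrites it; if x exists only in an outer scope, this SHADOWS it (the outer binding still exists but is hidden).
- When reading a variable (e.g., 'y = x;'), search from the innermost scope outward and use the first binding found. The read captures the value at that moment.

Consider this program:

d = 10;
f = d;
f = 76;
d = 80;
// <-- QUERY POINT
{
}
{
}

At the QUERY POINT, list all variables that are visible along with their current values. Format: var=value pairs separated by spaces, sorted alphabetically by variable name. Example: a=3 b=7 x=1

Answer: d=80 f=76

Derivation:
Step 1: declare d=10 at depth 0
Step 2: declare f=(read d)=10 at depth 0
Step 3: declare f=76 at depth 0
Step 4: declare d=80 at depth 0
Visible at query point: d=80 f=76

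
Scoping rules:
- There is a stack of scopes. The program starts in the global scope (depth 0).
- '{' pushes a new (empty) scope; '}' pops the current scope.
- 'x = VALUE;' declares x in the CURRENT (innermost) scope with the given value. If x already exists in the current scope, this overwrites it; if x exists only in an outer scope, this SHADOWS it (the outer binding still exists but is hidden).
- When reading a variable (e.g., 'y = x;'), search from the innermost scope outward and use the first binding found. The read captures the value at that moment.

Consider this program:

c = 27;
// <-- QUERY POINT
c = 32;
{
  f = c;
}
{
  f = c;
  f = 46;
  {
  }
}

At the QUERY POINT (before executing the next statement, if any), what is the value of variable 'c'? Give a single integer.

Answer: 27

Derivation:
Step 1: declare c=27 at depth 0
Visible at query point: c=27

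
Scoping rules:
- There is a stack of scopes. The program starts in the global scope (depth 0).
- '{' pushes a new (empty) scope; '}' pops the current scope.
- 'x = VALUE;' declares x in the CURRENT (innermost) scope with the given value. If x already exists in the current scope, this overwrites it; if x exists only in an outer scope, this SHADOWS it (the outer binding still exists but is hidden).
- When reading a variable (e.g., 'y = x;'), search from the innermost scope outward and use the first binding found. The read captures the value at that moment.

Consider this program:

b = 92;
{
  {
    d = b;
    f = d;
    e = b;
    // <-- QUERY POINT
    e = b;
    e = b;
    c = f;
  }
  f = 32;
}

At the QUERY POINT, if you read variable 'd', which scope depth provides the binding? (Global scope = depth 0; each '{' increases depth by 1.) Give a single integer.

Answer: 2

Derivation:
Step 1: declare b=92 at depth 0
Step 2: enter scope (depth=1)
Step 3: enter scope (depth=2)
Step 4: declare d=(read b)=92 at depth 2
Step 5: declare f=(read d)=92 at depth 2
Step 6: declare e=(read b)=92 at depth 2
Visible at query point: b=92 d=92 e=92 f=92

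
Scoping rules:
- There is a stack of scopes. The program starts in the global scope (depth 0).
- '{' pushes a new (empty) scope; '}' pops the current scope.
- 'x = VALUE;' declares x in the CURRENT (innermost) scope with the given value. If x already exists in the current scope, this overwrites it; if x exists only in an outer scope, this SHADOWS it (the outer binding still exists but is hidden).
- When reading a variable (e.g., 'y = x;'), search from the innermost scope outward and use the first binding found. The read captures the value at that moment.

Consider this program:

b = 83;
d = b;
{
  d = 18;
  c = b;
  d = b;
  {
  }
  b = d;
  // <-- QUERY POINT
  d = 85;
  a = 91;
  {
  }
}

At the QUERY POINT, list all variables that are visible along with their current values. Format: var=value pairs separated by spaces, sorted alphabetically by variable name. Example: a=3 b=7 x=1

Answer: b=83 c=83 d=83

Derivation:
Step 1: declare b=83 at depth 0
Step 2: declare d=(read b)=83 at depth 0
Step 3: enter scope (depth=1)
Step 4: declare d=18 at depth 1
Step 5: declare c=(read b)=83 at depth 1
Step 6: declare d=(read b)=83 at depth 1
Step 7: enter scope (depth=2)
Step 8: exit scope (depth=1)
Step 9: declare b=(read d)=83 at depth 1
Visible at query point: b=83 c=83 d=83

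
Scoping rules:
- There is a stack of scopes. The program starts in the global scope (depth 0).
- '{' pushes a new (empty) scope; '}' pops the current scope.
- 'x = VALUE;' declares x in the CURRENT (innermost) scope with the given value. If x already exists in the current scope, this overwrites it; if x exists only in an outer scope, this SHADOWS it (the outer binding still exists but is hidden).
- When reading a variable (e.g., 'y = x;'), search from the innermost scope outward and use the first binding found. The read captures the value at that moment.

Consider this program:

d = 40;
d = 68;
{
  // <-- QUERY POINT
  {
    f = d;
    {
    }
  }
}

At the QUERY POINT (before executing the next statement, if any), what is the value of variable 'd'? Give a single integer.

Answer: 68

Derivation:
Step 1: declare d=40 at depth 0
Step 2: declare d=68 at depth 0
Step 3: enter scope (depth=1)
Visible at query point: d=68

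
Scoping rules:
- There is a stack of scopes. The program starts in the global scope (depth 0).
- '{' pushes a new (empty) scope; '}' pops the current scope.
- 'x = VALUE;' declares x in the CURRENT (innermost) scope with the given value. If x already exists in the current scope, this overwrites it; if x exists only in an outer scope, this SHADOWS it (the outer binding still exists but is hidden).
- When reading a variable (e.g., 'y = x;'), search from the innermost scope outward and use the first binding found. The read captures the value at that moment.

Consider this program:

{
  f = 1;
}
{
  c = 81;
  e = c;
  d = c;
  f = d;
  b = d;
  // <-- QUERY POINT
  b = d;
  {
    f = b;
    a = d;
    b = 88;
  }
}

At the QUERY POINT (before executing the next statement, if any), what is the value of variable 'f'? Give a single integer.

Answer: 81

Derivation:
Step 1: enter scope (depth=1)
Step 2: declare f=1 at depth 1
Step 3: exit scope (depth=0)
Step 4: enter scope (depth=1)
Step 5: declare c=81 at depth 1
Step 6: declare e=(read c)=81 at depth 1
Step 7: declare d=(read c)=81 at depth 1
Step 8: declare f=(read d)=81 at depth 1
Step 9: declare b=(read d)=81 at depth 1
Visible at query point: b=81 c=81 d=81 e=81 f=81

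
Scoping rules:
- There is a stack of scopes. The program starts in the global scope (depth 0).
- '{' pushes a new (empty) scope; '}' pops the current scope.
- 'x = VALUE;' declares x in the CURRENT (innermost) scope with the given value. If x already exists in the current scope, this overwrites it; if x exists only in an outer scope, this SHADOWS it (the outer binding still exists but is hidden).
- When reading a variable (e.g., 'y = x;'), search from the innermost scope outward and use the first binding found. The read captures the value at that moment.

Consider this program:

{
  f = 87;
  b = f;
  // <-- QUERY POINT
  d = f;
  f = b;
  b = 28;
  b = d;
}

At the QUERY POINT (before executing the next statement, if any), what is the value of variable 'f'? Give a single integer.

Step 1: enter scope (depth=1)
Step 2: declare f=87 at depth 1
Step 3: declare b=(read f)=87 at depth 1
Visible at query point: b=87 f=87

Answer: 87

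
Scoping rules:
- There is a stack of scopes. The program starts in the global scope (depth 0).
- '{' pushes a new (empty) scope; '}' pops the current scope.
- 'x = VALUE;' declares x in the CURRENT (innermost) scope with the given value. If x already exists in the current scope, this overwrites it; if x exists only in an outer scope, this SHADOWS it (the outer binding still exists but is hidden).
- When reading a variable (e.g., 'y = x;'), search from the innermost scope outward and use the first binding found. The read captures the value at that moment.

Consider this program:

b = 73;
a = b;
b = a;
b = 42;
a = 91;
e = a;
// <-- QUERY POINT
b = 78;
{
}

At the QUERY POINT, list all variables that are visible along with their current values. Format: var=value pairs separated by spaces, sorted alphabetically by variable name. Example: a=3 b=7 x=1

Answer: a=91 b=42 e=91

Derivation:
Step 1: declare b=73 at depth 0
Step 2: declare a=(read b)=73 at depth 0
Step 3: declare b=(read a)=73 at depth 0
Step 4: declare b=42 at depth 0
Step 5: declare a=91 at depth 0
Step 6: declare e=(read a)=91 at depth 0
Visible at query point: a=91 b=42 e=91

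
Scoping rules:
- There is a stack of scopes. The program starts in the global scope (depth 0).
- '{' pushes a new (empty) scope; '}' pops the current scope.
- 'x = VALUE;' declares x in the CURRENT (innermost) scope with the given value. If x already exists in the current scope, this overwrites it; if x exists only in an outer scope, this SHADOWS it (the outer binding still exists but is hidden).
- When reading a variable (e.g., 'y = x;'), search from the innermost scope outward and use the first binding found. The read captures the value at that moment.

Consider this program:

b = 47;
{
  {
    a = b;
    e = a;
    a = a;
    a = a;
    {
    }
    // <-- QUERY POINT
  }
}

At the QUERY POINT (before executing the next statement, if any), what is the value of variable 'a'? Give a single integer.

Step 1: declare b=47 at depth 0
Step 2: enter scope (depth=1)
Step 3: enter scope (depth=2)
Step 4: declare a=(read b)=47 at depth 2
Step 5: declare e=(read a)=47 at depth 2
Step 6: declare a=(read a)=47 at depth 2
Step 7: declare a=(read a)=47 at depth 2
Step 8: enter scope (depth=3)
Step 9: exit scope (depth=2)
Visible at query point: a=47 b=47 e=47

Answer: 47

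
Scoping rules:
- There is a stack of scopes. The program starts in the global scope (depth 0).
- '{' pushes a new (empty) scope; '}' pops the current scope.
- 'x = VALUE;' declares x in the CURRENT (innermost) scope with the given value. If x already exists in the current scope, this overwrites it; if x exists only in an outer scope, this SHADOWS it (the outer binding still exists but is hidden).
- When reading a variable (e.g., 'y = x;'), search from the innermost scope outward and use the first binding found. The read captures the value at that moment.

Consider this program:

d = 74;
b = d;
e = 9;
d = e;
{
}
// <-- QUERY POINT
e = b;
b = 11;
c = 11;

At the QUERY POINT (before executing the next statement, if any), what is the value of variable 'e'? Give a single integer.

Answer: 9

Derivation:
Step 1: declare d=74 at depth 0
Step 2: declare b=(read d)=74 at depth 0
Step 3: declare e=9 at depth 0
Step 4: declare d=(read e)=9 at depth 0
Step 5: enter scope (depth=1)
Step 6: exit scope (depth=0)
Visible at query point: b=74 d=9 e=9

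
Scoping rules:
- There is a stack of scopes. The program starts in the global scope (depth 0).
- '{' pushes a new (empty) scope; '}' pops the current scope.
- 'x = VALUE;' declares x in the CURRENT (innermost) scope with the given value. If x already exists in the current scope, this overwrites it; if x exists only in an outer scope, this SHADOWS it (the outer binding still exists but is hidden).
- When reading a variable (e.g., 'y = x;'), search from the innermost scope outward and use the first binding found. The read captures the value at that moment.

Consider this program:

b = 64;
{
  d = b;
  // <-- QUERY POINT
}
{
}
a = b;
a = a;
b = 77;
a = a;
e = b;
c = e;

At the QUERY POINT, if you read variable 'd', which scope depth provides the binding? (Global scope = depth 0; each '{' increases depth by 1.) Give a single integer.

Step 1: declare b=64 at depth 0
Step 2: enter scope (depth=1)
Step 3: declare d=(read b)=64 at depth 1
Visible at query point: b=64 d=64

Answer: 1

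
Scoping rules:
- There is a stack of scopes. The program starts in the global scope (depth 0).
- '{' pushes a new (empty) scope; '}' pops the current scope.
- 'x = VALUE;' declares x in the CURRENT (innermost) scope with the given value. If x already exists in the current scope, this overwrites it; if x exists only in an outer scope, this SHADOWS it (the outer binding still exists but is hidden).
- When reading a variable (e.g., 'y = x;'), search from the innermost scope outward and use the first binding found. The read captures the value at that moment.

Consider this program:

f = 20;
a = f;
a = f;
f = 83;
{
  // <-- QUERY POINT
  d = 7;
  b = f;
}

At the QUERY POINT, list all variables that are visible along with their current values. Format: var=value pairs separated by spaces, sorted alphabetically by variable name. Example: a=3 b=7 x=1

Answer: a=20 f=83

Derivation:
Step 1: declare f=20 at depth 0
Step 2: declare a=(read f)=20 at depth 0
Step 3: declare a=(read f)=20 at depth 0
Step 4: declare f=83 at depth 0
Step 5: enter scope (depth=1)
Visible at query point: a=20 f=83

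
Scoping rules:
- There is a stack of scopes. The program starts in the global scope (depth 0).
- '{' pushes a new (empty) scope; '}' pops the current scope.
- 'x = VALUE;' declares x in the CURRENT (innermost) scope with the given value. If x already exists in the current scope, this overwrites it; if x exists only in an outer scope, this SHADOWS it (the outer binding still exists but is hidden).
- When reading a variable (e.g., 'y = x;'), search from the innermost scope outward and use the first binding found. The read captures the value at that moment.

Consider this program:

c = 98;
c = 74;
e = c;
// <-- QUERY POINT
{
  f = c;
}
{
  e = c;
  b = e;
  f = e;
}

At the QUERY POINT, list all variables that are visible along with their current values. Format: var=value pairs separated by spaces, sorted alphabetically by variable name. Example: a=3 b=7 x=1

Answer: c=74 e=74

Derivation:
Step 1: declare c=98 at depth 0
Step 2: declare c=74 at depth 0
Step 3: declare e=(read c)=74 at depth 0
Visible at query point: c=74 e=74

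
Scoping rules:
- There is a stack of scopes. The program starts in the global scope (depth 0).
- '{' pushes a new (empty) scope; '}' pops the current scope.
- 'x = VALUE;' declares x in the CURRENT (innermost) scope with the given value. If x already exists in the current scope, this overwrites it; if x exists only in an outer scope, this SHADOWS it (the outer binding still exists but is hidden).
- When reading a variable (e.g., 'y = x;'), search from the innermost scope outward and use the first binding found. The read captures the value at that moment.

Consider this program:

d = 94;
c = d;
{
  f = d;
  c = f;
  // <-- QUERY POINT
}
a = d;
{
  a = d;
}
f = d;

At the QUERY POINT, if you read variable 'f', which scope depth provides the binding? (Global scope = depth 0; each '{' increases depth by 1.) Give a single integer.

Answer: 1

Derivation:
Step 1: declare d=94 at depth 0
Step 2: declare c=(read d)=94 at depth 0
Step 3: enter scope (depth=1)
Step 4: declare f=(read d)=94 at depth 1
Step 5: declare c=(read f)=94 at depth 1
Visible at query point: c=94 d=94 f=94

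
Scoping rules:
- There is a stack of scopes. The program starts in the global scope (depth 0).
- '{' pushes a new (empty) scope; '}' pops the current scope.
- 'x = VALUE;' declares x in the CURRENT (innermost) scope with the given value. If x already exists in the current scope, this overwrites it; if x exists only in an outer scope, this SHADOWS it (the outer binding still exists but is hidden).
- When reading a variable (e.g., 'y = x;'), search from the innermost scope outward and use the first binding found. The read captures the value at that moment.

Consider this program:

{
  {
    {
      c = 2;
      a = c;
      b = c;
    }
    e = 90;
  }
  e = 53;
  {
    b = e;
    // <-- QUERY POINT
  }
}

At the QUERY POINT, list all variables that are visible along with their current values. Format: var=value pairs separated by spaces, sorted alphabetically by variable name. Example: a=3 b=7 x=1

Step 1: enter scope (depth=1)
Step 2: enter scope (depth=2)
Step 3: enter scope (depth=3)
Step 4: declare c=2 at depth 3
Step 5: declare a=(read c)=2 at depth 3
Step 6: declare b=(read c)=2 at depth 3
Step 7: exit scope (depth=2)
Step 8: declare e=90 at depth 2
Step 9: exit scope (depth=1)
Step 10: declare e=53 at depth 1
Step 11: enter scope (depth=2)
Step 12: declare b=(read e)=53 at depth 2
Visible at query point: b=53 e=53

Answer: b=53 e=53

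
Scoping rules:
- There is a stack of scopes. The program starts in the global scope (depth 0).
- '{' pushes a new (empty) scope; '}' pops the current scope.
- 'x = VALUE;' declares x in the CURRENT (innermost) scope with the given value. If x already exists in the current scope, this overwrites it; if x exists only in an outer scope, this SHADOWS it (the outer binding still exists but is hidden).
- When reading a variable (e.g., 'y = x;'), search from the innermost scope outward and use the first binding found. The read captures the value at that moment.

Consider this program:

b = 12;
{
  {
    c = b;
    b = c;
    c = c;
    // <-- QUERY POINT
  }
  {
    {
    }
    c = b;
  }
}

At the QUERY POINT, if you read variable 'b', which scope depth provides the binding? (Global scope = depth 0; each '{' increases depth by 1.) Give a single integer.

Step 1: declare b=12 at depth 0
Step 2: enter scope (depth=1)
Step 3: enter scope (depth=2)
Step 4: declare c=(read b)=12 at depth 2
Step 5: declare b=(read c)=12 at depth 2
Step 6: declare c=(read c)=12 at depth 2
Visible at query point: b=12 c=12

Answer: 2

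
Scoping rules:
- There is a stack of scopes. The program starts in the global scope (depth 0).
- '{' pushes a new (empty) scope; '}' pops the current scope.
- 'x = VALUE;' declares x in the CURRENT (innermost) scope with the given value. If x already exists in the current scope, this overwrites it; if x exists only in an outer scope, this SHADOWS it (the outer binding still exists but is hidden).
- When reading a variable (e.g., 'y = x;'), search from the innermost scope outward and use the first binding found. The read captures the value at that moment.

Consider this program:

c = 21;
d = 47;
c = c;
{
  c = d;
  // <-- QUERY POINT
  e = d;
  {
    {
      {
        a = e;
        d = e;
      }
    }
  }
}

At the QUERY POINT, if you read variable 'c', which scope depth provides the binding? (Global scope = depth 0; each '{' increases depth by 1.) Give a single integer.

Answer: 1

Derivation:
Step 1: declare c=21 at depth 0
Step 2: declare d=47 at depth 0
Step 3: declare c=(read c)=21 at depth 0
Step 4: enter scope (depth=1)
Step 5: declare c=(read d)=47 at depth 1
Visible at query point: c=47 d=47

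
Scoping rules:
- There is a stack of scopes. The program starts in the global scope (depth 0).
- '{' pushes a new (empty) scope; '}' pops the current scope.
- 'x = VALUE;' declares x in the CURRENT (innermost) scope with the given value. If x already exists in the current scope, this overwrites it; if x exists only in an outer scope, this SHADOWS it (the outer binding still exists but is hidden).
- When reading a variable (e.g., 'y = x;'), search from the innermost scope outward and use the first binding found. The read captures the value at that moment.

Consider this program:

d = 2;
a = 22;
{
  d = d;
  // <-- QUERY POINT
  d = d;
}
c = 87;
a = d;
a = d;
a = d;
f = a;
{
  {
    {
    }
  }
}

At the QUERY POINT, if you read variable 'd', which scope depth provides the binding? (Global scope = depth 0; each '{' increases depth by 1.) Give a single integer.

Step 1: declare d=2 at depth 0
Step 2: declare a=22 at depth 0
Step 3: enter scope (depth=1)
Step 4: declare d=(read d)=2 at depth 1
Visible at query point: a=22 d=2

Answer: 1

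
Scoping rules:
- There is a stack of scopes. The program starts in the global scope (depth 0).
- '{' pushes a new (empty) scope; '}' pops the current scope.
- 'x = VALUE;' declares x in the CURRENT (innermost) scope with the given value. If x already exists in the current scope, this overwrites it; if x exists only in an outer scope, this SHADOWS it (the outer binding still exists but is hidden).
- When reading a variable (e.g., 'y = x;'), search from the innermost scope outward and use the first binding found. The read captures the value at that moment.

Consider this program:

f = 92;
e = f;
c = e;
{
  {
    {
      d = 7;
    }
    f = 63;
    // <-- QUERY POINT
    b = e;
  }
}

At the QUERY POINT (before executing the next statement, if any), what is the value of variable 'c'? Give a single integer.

Step 1: declare f=92 at depth 0
Step 2: declare e=(read f)=92 at depth 0
Step 3: declare c=(read e)=92 at depth 0
Step 4: enter scope (depth=1)
Step 5: enter scope (depth=2)
Step 6: enter scope (depth=3)
Step 7: declare d=7 at depth 3
Step 8: exit scope (depth=2)
Step 9: declare f=63 at depth 2
Visible at query point: c=92 e=92 f=63

Answer: 92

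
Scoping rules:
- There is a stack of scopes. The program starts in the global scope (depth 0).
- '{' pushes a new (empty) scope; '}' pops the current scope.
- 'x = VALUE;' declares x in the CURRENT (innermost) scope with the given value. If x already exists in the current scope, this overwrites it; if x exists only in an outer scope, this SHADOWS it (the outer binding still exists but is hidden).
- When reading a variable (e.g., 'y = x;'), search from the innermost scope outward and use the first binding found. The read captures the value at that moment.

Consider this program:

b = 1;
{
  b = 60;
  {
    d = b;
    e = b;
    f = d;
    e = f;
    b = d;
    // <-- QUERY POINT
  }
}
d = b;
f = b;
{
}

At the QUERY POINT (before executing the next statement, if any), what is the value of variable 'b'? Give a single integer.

Step 1: declare b=1 at depth 0
Step 2: enter scope (depth=1)
Step 3: declare b=60 at depth 1
Step 4: enter scope (depth=2)
Step 5: declare d=(read b)=60 at depth 2
Step 6: declare e=(read b)=60 at depth 2
Step 7: declare f=(read d)=60 at depth 2
Step 8: declare e=(read f)=60 at depth 2
Step 9: declare b=(read d)=60 at depth 2
Visible at query point: b=60 d=60 e=60 f=60

Answer: 60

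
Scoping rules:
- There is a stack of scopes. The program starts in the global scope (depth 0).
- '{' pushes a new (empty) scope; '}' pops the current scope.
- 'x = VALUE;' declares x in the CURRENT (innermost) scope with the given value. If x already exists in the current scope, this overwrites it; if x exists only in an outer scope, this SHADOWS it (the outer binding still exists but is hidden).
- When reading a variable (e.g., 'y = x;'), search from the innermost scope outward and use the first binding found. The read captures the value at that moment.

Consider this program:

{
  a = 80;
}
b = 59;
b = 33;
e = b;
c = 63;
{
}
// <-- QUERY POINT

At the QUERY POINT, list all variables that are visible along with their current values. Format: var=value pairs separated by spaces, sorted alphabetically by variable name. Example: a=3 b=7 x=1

Step 1: enter scope (depth=1)
Step 2: declare a=80 at depth 1
Step 3: exit scope (depth=0)
Step 4: declare b=59 at depth 0
Step 5: declare b=33 at depth 0
Step 6: declare e=(read b)=33 at depth 0
Step 7: declare c=63 at depth 0
Step 8: enter scope (depth=1)
Step 9: exit scope (depth=0)
Visible at query point: b=33 c=63 e=33

Answer: b=33 c=63 e=33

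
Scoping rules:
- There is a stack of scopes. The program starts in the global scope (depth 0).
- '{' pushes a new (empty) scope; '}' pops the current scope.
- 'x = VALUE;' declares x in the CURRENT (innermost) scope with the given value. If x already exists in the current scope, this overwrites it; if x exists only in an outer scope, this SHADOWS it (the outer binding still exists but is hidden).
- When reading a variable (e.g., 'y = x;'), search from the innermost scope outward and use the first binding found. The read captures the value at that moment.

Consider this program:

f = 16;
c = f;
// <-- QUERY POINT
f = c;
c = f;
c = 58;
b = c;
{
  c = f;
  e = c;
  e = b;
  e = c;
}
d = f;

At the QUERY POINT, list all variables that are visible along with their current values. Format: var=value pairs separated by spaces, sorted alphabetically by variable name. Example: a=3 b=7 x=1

Step 1: declare f=16 at depth 0
Step 2: declare c=(read f)=16 at depth 0
Visible at query point: c=16 f=16

Answer: c=16 f=16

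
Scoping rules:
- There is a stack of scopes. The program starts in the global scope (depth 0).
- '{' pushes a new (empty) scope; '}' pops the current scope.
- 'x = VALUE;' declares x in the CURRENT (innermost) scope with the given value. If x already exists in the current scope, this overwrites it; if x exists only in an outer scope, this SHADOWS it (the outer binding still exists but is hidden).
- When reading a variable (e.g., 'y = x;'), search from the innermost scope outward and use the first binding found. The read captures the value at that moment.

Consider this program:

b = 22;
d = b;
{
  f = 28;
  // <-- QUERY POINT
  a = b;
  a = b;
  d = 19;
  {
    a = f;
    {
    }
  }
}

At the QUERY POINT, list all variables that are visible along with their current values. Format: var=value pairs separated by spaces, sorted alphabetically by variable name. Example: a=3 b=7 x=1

Answer: b=22 d=22 f=28

Derivation:
Step 1: declare b=22 at depth 0
Step 2: declare d=(read b)=22 at depth 0
Step 3: enter scope (depth=1)
Step 4: declare f=28 at depth 1
Visible at query point: b=22 d=22 f=28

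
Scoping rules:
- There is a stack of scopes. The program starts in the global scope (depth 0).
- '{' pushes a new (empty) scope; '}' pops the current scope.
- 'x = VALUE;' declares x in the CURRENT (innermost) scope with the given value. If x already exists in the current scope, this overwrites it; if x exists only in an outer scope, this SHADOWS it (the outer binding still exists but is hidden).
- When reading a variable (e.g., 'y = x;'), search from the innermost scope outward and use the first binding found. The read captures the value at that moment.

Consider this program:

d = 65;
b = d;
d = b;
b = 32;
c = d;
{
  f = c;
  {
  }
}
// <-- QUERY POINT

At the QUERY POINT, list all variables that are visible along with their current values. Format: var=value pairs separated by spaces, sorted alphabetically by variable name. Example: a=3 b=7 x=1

Answer: b=32 c=65 d=65

Derivation:
Step 1: declare d=65 at depth 0
Step 2: declare b=(read d)=65 at depth 0
Step 3: declare d=(read b)=65 at depth 0
Step 4: declare b=32 at depth 0
Step 5: declare c=(read d)=65 at depth 0
Step 6: enter scope (depth=1)
Step 7: declare f=(read c)=65 at depth 1
Step 8: enter scope (depth=2)
Step 9: exit scope (depth=1)
Step 10: exit scope (depth=0)
Visible at query point: b=32 c=65 d=65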